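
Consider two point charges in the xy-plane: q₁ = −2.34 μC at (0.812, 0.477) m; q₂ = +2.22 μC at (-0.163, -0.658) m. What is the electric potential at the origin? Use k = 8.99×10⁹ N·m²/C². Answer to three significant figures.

7100 V

Electric potential is a scalar, so the contributions from each charge add algebraically: V = Σ kqᵢ/rᵢ.
Distances from the field point to each charge: r₁ = 0.942 m, r₂ = 0.678 m.
V = k[(-2.34×10⁻⁶)/(0.942) + (2.22×10⁻⁶)/(0.678)] = 7100 V.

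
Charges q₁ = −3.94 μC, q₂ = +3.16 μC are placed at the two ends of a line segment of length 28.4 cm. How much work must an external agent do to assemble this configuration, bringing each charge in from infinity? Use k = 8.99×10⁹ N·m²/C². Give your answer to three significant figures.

The work to assemble the configuration equals its total potential energy, U = Σ kqᵢqⱼ/rᵢⱼ over all pairs.
The separation is r = 0.284 m.
U = (-0.394) = -0.394 J.

-0.394 J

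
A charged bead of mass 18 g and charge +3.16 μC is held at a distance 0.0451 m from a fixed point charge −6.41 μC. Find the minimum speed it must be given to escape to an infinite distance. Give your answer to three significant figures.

21.2 m/s

To just escape, total mechanical energy must reach zero at infinity: ½mv²_min + U = 0, so ½mv²_min = −U = |kQq|/r.
|U| = |kQq|/r = (8.99×10⁹ N·m²/C²)(6.41×10⁻⁶)(3.16×10⁻⁶)/(0.0451) = 4.04 J.
v_min = √(2|U|/m) = √(2·4.04/0.0180) = 21.2 m/s.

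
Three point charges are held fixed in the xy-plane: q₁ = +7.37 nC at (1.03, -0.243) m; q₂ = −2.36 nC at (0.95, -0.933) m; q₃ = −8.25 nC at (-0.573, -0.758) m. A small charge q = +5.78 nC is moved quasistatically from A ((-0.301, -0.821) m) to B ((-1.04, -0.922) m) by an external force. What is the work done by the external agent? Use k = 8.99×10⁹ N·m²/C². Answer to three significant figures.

6.17×10⁻⁷ J

For quasistatic motion the external work equals the change in potential energy: W_ext = qΔV = q(V_B − V_A).
At A: distances to the source charges are 1.45 m, 1.26 m, 0.279 m; V_A = Σ kqᵢ/rᵢ = -237 V.
At B: distances to the source charges are 2.18 m, 1.99 m, 0.495 m; V_B = Σ kqᵢ/rᵢ = -130 V.
ΔV = V_B − V_A = 107 V.
W_ext = qΔV = (5.78×10⁻⁹ C)(107 V) = 6.17×10⁻⁷ J.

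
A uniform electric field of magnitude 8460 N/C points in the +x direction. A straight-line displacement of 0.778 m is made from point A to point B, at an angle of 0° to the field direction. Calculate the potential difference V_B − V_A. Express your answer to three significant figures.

Only the component of displacement along E changes the potential: ΔV = −E·d·cosθ.
ΔV = −(8460 V/m)(0.778 m)cos0° = -6580 V.

-6580 V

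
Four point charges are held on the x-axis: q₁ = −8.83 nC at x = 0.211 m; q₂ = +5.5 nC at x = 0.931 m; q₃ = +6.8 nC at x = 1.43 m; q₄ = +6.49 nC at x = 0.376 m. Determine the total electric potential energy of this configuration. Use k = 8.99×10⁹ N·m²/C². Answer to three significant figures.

The assembly work is the sum of pairwise potential energies, U = Σ_{i<j} kqᵢqⱼ/rᵢⱼ.
Pair separations: r₁₂ = 0.720 m, r₁₃ = 1.22 m, r₁₄ = 0.165 m, r₂₃ = 0.499 m, r₂₄ = 0.555 m, r₃₄ = 1.05 m.
Summing all 6 pair terms gives U = -2.54×10⁻⁶ J.

-2.54×10⁻⁶ J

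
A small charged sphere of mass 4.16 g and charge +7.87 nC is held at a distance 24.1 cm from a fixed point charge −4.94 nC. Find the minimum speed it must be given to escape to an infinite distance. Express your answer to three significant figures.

0.0264 m/s

To just escape, total mechanical energy must reach zero at infinity: ½mv²_min + U = 0, so ½mv²_min = −U = |kQq|/r.
|U| = |kQq|/r = (8.99×10⁹ N·m²/C²)(4.94×10⁻⁹)(7.87×10⁻⁹)/(0.241) = 1.45×10⁻⁶ J.
v_min = √(2|U|/m) = √(2·1.45×10⁻⁶/4.16×10⁻³) = 0.0264 m/s.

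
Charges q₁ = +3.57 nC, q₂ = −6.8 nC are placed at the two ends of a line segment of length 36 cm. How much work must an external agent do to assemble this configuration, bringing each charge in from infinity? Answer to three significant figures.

The assembly work is the sum of pairwise potential energies, U = Σ_{i<j} kqᵢqⱼ/rᵢⱼ.
The separation is r = 0.360 m.
U = (-6.06×10⁻⁷) = -6.06×10⁻⁷ J.

-6.06×10⁻⁷ J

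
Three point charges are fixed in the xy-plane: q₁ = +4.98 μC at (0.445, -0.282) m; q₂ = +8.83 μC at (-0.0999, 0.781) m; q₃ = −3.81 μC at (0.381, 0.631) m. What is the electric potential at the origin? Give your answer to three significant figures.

Electric potential is a scalar, so the contributions from each charge add algebraically: V = Σ kqᵢ/rᵢ.
Distances from the field point to each charge: r₁ = 0.527 m, r₂ = 0.787 m, r₃ = 0.737 m.
V = k[(4.98×10⁻⁶)/(0.527) + (8.83×10⁻⁶)/(0.787) + (-3.81×10⁻⁶)/(0.737)] = 1.39×10⁵ V.

1.39×10⁵ V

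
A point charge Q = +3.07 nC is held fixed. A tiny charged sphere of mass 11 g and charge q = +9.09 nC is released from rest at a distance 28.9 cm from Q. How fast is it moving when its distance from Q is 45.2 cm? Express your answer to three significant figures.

7.54×10⁻³ m/s

Only the electrostatic force acts, so mechanical energy is conserved: ½mv² = U₁ − U₂ = kQq(1/r₁ − 1/r₂).
U₁ − U₂ = (8.99×10⁹ N·m²/C²)(3.07×10⁻⁹ C)(9.09×10⁻⁹ C)(1/0.289 − 1/0.452) = 3.13×10⁻⁷ J.
v = √(2·3.13×10⁻⁷/0.0110) = 7.54×10⁻³ m/s.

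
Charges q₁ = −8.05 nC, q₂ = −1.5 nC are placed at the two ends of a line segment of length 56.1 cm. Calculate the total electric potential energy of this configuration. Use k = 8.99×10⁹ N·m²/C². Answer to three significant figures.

The assembly work is the sum of pairwise potential energies, U = Σ_{i<j} kqᵢqⱼ/rᵢⱼ.
The separation is r = 0.561 m.
U = (1.94×10⁻⁷) = 1.94×10⁻⁷ J.

1.94×10⁻⁷ J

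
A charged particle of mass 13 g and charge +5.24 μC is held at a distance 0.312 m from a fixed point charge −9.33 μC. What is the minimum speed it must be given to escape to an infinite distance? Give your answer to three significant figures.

14.7 m/s

To just escape, total mechanical energy must reach zero at infinity: ½mv²_min + U = 0, so ½mv²_min = −U = |kQq|/r.
|U| = |kQq|/r = (8.99×10⁹ N·m²/C²)(9.33×10⁻⁶)(5.24×10⁻⁶)/(0.312) = 1.41 J.
v_min = √(2|U|/m) = √(2·1.41/0.0130) = 14.7 m/s.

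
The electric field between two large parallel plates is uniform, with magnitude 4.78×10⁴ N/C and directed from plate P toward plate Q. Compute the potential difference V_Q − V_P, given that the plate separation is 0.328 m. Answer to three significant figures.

In a uniform field, potential decreases in the direction of E: ΔV = −E·d for a displacement d parallel to E.
Going from P to Q is a displacement of 0.328 m along the field, so V_Q − V_P = −Ed = -1.57×10⁴ V.

-1.57×10⁴ V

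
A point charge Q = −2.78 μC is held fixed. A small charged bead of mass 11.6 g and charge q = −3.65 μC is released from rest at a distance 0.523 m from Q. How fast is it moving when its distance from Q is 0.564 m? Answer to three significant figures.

1.48 m/s

Only the electrostatic force acts, so mechanical energy is conserved: ½mv² = U₁ − U₂ = kQq(1/r₁ − 1/r₂).
U₁ − U₂ = (8.99×10⁹ N·m²/C²)(-2.78×10⁻⁶ C)(-3.65×10⁻⁶ C)(1/0.523 − 1/0.564) = 0.0127 J.
v = √(2·0.0127/0.0116) = 1.48 m/s.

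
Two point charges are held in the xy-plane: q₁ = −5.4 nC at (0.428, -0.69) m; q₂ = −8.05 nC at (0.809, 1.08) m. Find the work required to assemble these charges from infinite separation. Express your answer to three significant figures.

The assembly work is the sum of pairwise potential energies, U = Σ_{i<j} kqᵢqⱼ/rᵢⱼ.
Pair separations: r₁₂ = 1.81 m.
U = (2.16×10⁻⁷) = 2.16×10⁻⁷ J.

2.16×10⁻⁷ J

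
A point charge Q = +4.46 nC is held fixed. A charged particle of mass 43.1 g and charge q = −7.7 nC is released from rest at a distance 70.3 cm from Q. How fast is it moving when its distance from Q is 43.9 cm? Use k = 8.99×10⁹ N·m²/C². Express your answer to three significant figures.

Only the electrostatic force acts, so mechanical energy is conserved: ½mv² = U₁ − U₂ = kQq(1/r₁ − 1/r₂).
U₁ − U₂ = (8.99×10⁹ N·m²/C²)(4.46×10⁻⁹ C)(-7.70×10⁻⁹ C)(1/0.703 − 1/0.439) = 2.64×10⁻⁷ J.
v = √(2·2.64×10⁻⁷/0.0431) = 3.50×10⁻³ m/s.

3.50×10⁻³ m/s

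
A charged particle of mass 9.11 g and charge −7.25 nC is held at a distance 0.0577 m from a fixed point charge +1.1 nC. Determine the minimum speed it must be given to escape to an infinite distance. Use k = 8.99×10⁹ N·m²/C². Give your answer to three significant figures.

0.0165 m/s

To just escape, total mechanical energy must reach zero at infinity: ½mv²_min + U = 0, so ½mv²_min = −U = |kQq|/r.
|U| = |kQq|/r = (8.99×10⁹ N·m²/C²)(1.10×10⁻⁹)(7.25×10⁻⁹)/(0.0577) = 1.24×10⁻⁶ J.
v_min = √(2|U|/m) = √(2·1.24×10⁻⁶/9.11×10⁻³) = 0.0165 m/s.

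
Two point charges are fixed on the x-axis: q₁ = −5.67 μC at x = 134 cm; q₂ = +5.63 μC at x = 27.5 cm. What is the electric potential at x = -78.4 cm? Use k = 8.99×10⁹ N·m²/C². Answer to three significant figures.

2.38×10⁴ V

Electric potential is a scalar, so the contributions from each charge add algebraically: V = Σ kqᵢ/rᵢ.
Distances from the field point to each charge: r₁ = 2.12 m, r₂ = 1.06 m.
V = k[(-5.67×10⁻⁶)/(2.12) + (5.63×10⁻⁶)/(1.06)] = 2.38×10⁴ V.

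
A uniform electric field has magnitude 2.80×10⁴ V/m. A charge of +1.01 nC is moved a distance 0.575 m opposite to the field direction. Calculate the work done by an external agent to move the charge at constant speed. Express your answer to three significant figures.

The potential change for a displacement 0.575 m opposite to the field direction is ΔV = +Ed = 1.61×10⁴ V.
W_ext = qΔV = 1.63×10⁻⁵ J.

1.63×10⁻⁵ J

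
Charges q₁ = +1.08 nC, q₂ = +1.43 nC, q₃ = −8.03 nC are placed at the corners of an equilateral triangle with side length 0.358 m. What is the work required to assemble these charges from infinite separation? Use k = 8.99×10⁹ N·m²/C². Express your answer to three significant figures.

The assembly work is the sum of pairwise potential energies, U = Σ_{i<j} kqᵢqⱼ/rᵢⱼ.
All three pair separations equal the side length, 0.358 m.
U = (3.88×10⁻⁸) + (-2.18×10⁻⁷) + (-2.88×10⁻⁷) = -4.67×10⁻⁷ J.

-4.67×10⁻⁷ J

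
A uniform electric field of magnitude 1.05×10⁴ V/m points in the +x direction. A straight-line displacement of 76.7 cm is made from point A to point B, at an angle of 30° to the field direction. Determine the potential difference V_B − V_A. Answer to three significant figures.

-6970 V

Only the component of displacement along E changes the potential: ΔV = −E·d·cosθ.
ΔV = −(1.05×10⁴ V/m)(0.767 m)cos30° = -6970 V.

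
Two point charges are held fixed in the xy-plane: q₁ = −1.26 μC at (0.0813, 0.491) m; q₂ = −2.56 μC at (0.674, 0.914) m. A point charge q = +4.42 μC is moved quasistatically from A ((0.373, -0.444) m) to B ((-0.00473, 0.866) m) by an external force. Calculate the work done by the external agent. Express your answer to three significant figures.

For quasistatic motion the external work equals the change in potential energy: W_ext = qΔV = q(V_B − V_A).
At A: distances to the source charges are 0.979 m, 1.39 m; V_A = Σ kqᵢ/rᵢ = -2.81×10⁴ V.
At B: distances to the source charges are 0.385 m, 0.680 m; V_B = Σ kqᵢ/rᵢ = -6.33×10⁴ V.
ΔV = V_B − V_A = -3.52×10⁴ V.
W_ext = qΔV = (4.42×10⁻⁶ C)(-3.52×10⁴ V) = -0.155 J.

-0.155 J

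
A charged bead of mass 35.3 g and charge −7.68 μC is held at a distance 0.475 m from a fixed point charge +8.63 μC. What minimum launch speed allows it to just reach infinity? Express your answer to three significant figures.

8.43 m/s

To just escape, total mechanical energy must reach zero at infinity: ½mv²_min + U = 0, so ½mv²_min = −U = |kQq|/r.
|U| = |kQq|/r = (8.99×10⁹ N·m²/C²)(8.63×10⁻⁶)(7.68×10⁻⁶)/(0.475) = 1.25 J.
v_min = √(2|U|/m) = √(2·1.25/0.0353) = 8.43 m/s.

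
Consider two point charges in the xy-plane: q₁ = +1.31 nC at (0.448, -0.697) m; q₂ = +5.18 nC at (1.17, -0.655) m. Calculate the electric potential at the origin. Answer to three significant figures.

Electric potential is a scalar, so the contributions from each charge add algebraically: V = Σ kqᵢ/rᵢ.
Distances from the field point to each charge: r₁ = 0.829 m, r₂ = 1.34 m.
V = k[(1.31×10⁻⁹)/(0.829) + (5.18×10⁻⁹)/(1.34)] = 48.9 V.

48.9 V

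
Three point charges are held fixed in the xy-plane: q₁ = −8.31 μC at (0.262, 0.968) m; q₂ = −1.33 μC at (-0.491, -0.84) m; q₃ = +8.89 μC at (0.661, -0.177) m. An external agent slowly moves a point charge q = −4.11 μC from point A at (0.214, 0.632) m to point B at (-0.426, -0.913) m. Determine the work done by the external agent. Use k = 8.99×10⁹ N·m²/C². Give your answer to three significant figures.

-0.174 J

For quasistatic motion the external work equals the change in potential energy: W_ext = qΔV = q(V_B − V_A).
At A: distances to the source charges are 0.339 m, 1.63 m, 0.924 m; V_A = Σ kqᵢ/rᵢ = -1.41×10⁵ V.
At B: distances to the source charges are 2.00 m, 0.0977 m, 1.31 m; V_B = Σ kqᵢ/rᵢ = -9.87×10⁴ V.
ΔV = V_B − V_A = 4.22×10⁴ V.
W_ext = qΔV = (-4.11×10⁻⁶ C)(4.22×10⁴ V) = -0.174 J.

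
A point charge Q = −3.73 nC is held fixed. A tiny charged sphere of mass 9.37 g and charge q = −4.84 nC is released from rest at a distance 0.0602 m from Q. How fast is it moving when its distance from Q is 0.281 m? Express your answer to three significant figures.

0.0213 m/s

Only the electrostatic force acts, so mechanical energy is conserved: ½mv² = U₁ − U₂ = kQq(1/r₁ − 1/r₂).
U₁ − U₂ = (8.99×10⁹ N·m²/C²)(-3.73×10⁻⁹ C)(-4.84×10⁻⁹ C)(1/0.0602 − 1/0.281) = 2.12×10⁻⁶ J.
v = √(2·2.12×10⁻⁶/9.37×10⁻³) = 0.0213 m/s.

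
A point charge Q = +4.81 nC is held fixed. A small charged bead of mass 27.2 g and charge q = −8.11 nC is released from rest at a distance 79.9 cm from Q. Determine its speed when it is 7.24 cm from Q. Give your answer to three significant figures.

0.0180 m/s

Only the electrostatic force acts, so mechanical energy is conserved: ½mv² = U₁ − U₂ = kQq(1/r₁ − 1/r₂).
U₁ − U₂ = (8.99×10⁹ N·m²/C²)(4.81×10⁻⁹ C)(-8.11×10⁻⁹ C)(1/0.799 − 1/0.0724) = 4.40×10⁻⁶ J.
v = √(2·4.40×10⁻⁶/0.0272) = 0.0180 m/s.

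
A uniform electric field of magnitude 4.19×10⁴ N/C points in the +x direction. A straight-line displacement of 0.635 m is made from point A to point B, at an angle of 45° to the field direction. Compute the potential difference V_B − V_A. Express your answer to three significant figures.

-1.88×10⁴ V

Only the component of displacement along E changes the potential: ΔV = −E·d·cosθ.
ΔV = −(4.19×10⁴ V/m)(0.635 m)cos45° = -1.88×10⁴ V.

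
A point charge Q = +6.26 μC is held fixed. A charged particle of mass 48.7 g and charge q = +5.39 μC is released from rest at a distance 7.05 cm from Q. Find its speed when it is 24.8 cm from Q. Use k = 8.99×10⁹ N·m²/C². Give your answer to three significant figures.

11.2 m/s

Only the electrostatic force acts, so mechanical energy is conserved: ½mv² = U₁ − U₂ = kQq(1/r₁ − 1/r₂).
U₁ − U₂ = (8.99×10⁹ N·m²/C²)(6.26×10⁻⁶ C)(5.39×10⁻⁶ C)(1/0.0705 − 1/0.248) = 3.08 J.
v = √(2·3.08/0.0487) = 11.2 m/s.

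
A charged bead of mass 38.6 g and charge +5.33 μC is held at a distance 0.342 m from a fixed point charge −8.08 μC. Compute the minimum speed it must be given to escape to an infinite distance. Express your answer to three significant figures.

To just escape, total mechanical energy must reach zero at infinity: ½mv²_min + U = 0, so ½mv²_min = −U = |kQq|/r.
|U| = |kQq|/r = (8.99×10⁹ N·m²/C²)(8.08×10⁻⁶)(5.33×10⁻⁶)/(0.342) = 1.13 J.
v_min = √(2|U|/m) = √(2·1.13/0.0386) = 7.66 m/s.

7.66 m/s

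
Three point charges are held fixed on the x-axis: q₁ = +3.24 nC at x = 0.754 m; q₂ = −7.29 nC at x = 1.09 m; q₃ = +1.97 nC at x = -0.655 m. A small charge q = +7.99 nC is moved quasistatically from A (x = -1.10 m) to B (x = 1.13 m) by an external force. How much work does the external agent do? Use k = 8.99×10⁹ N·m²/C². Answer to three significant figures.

-1.26×10⁻⁵ J

For quasistatic motion the external work equals the change in potential energy: W_ext = qΔV = q(V_B − V_A).
At A: distances to the source charges are 1.85 m, 2.19 m, 0.445 m; V_A = Σ kqᵢ/rᵢ = 25.6 V.
At B: distances to the source charges are 0.376 m, 0.0400 m, 1.78 m; V_B = Σ kqᵢ/rᵢ = -1550 V.
ΔV = V_B − V_A = -1580 V.
W_ext = qΔV = (7.99×10⁻⁹ C)(-1580 V) = -1.26×10⁻⁵ J.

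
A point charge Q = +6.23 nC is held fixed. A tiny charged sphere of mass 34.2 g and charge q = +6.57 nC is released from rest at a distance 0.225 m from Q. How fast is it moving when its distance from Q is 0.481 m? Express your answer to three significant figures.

Only the electrostatic force acts, so mechanical energy is conserved: ½mv² = U₁ − U₂ = kQq(1/r₁ − 1/r₂).
U₁ − U₂ = (8.99×10⁹ N·m²/C²)(6.23×10⁻⁹ C)(6.57×10⁻⁹ C)(1/0.225 − 1/0.481) = 8.70×10⁻⁷ J.
v = √(2·8.70×10⁻⁷/0.0342) = 7.13×10⁻³ m/s.

7.13×10⁻³ m/s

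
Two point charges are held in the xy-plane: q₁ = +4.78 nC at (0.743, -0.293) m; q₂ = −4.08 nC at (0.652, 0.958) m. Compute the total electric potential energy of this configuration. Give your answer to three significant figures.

The assembly work is the sum of pairwise potential energies, U = Σ_{i<j} kqᵢqⱼ/rᵢⱼ.
Pair separations: r₁₂ = 1.25 m.
U = (-1.40×10⁻⁷) = -1.40×10⁻⁷ J.

-1.40×10⁻⁷ J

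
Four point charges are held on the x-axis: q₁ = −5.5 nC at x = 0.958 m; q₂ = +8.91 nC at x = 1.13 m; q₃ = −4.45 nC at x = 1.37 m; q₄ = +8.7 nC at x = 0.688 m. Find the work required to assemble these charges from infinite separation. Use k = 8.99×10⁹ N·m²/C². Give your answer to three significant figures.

The work to assemble the configuration equals its total potential energy, U = Σ kqᵢqⱼ/rᵢⱼ over all pairs.
Pair separations: r₁₂ = 0.172 m, r₁₃ = 0.412 m, r₁₄ = 0.270 m, r₂₃ = 0.240 m, r₂₄ = 0.442 m, r₃₄ = 0.682 m.
Summing all 6 pair terms gives U = -4.04×10⁻⁶ J.

-4.04×10⁻⁶ J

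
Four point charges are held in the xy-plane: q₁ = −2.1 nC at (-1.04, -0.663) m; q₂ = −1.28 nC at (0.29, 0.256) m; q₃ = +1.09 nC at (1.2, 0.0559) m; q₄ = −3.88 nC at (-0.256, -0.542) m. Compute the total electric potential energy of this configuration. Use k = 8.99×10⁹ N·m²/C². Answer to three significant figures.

The work to assemble the configuration equals its total potential energy, U = Σ kqᵢqⱼ/rᵢⱼ over all pairs.
Pair separations: r₁₂ = 1.62 m, r₁₃ = 2.35 m, r₁₄ = 0.793 m, r₂₃ = 0.932 m, r₂₄ = 0.967 m, r₃₄ = 1.57 m.
Summing all 6 pair terms gives U = 1.07×10⁻⁷ J.

1.07×10⁻⁷ J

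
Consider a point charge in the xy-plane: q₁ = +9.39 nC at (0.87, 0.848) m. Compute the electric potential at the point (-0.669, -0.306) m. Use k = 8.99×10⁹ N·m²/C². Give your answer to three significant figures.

Electric potential is a scalar, so the contributions from each charge add algebraically: V = Σ kqᵢ/rᵢ.
Distances from the field point to each charge: r₁ = 1.92 m.
V = k[(9.39×10⁻⁹)/(1.92)] = 43.9 V.

43.9 V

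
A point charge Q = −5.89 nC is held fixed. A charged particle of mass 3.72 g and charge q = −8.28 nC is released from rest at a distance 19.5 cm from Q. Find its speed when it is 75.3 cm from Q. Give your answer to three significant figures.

Only the electrostatic force acts, so mechanical energy is conserved: ½mv² = U₁ − U₂ = kQq(1/r₁ − 1/r₂).
U₁ − U₂ = (8.99×10⁹ N·m²/C²)(-5.89×10⁻⁹ C)(-8.28×10⁻⁹ C)(1/0.195 − 1/0.753) = 1.67×10⁻⁶ J.
v = √(2·1.67×10⁻⁶/3.72×10⁻³) = 0.0299 m/s.

0.0299 m/s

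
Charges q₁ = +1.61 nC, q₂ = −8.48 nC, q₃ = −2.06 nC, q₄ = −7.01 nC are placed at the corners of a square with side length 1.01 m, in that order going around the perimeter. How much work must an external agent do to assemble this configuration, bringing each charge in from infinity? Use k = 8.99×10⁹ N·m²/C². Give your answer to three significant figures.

The assembly work is the sum of pairwise potential energies, U = Σ_{i<j} kqᵢqⱼ/rᵢⱼ.
The four side pairs have separation 1.01 m and the two diagonal pairs 1.43 m.
Summing all 6 pair terms gives U = 4.15×10⁻⁷ J.

4.15×10⁻⁷ J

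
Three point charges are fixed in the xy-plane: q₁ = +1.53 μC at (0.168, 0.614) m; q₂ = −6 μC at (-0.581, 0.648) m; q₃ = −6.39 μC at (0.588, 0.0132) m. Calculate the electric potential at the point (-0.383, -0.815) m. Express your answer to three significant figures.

Electric potential is a scalar, so the contributions from each charge add algebraically: V = Σ kqᵢ/rᵢ.
Distances from the field point to each charge: r₁ = 1.53 m, r₂ = 1.48 m, r₃ = 1.28 m.
V = k[(1.53×10⁻⁶)/(1.53) + (-6.00×10⁻⁶)/(1.48) + (-6.39×10⁻⁶)/(1.28)] = -7.26×10⁴ V.

-7.26×10⁴ V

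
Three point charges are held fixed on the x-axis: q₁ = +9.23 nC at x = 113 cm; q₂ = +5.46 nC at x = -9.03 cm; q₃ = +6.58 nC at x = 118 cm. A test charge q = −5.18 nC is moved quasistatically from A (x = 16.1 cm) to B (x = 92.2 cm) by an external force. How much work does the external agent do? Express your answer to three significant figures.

For quasistatic motion the external work equals the change in potential energy: W_ext = qΔV = q(V_B − V_A).
At A: distances to the source charges are 0.969 m, 0.251 m, 1.02 m; V_A = Σ kqᵢ/rᵢ = 339 V.
At B: distances to the source charges are 0.208 m, 1.01 m, 0.258 m; V_B = Σ kqᵢ/rᵢ = 677 V.
ΔV = V_B − V_A = 338 V.
W_ext = qΔV = (-5.18×10⁻⁹ C)(338 V) = -1.75×10⁻⁶ J.

-1.75×10⁻⁶ J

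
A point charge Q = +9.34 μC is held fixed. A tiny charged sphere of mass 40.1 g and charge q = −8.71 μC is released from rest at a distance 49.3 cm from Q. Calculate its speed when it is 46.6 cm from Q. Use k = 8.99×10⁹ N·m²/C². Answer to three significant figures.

Only the electrostatic force acts, so mechanical energy is conserved: ½mv² = U₁ − U₂ = kQq(1/r₁ − 1/r₂).
U₁ − U₂ = (8.99×10⁹ N·m²/C²)(9.34×10⁻⁶ C)(-8.71×10⁻⁶ C)(1/0.493 − 1/0.466) = 0.0860 J.
v = √(2·0.0860/0.0401) = 2.07 m/s.

2.07 m/s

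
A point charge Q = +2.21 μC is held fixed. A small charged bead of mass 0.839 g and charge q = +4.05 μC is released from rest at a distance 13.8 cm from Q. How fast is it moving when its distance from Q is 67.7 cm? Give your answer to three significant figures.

33.3 m/s

Only the electrostatic force acts, so mechanical energy is conserved: ½mv² = U₁ − U₂ = kQq(1/r₁ − 1/r₂).
U₁ − U₂ = (8.99×10⁹ N·m²/C²)(2.21×10⁻⁶ C)(4.05×10⁻⁶ C)(1/0.138 − 1/0.677) = 0.464 J.
v = √(2·0.464/8.39×10⁻⁴) = 33.3 m/s.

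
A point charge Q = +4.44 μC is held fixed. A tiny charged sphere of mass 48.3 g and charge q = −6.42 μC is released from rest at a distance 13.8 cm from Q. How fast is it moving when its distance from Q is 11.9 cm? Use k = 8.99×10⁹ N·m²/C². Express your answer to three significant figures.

3.50 m/s

Only the electrostatic force acts, so mechanical energy is conserved: ½mv² = U₁ − U₂ = kQq(1/r₁ − 1/r₂).
U₁ − U₂ = (8.99×10⁹ N·m²/C²)(4.44×10⁻⁶ C)(-6.42×10⁻⁶ C)(1/0.138 − 1/0.119) = 0.296 J.
v = √(2·0.296/0.0483) = 3.50 m/s.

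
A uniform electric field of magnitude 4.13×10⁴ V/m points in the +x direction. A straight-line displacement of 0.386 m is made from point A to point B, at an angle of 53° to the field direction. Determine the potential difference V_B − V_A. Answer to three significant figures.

-9590 V

Only the component of displacement along E changes the potential: ΔV = −E·d·cosθ.
ΔV = −(4.13×10⁴ V/m)(0.386 m)cos53° = -9590 V.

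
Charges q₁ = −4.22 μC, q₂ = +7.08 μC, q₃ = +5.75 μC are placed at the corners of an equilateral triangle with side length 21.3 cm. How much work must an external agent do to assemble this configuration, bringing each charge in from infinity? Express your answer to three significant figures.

The work to assemble the configuration equals its total potential energy, U = Σ kqᵢqⱼ/rᵢⱼ over all pairs.
All three pair separations equal the side length, 0.213 m.
U = (-1.26) + (-1.02) + (1.72) = -0.567 J.

-0.567 J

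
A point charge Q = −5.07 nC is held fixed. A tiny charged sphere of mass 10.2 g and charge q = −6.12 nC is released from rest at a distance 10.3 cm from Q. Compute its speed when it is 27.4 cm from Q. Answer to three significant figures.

Only the electrostatic force acts, so mechanical energy is conserved: ½mv² = U₁ − U₂ = kQq(1/r₁ − 1/r₂).
U₁ − U₂ = (8.99×10⁹ N·m²/C²)(-5.07×10⁻⁹ C)(-6.12×10⁻⁹ C)(1/0.103 − 1/0.274) = 1.69×10⁻⁶ J.
v = √(2·1.69×10⁻⁶/0.0102) = 0.0182 m/s.

0.0182 m/s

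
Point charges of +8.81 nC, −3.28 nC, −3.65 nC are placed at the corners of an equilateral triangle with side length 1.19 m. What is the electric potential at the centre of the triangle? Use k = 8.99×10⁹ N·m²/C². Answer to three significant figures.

Electric potential is a scalar, so the contributions from each charge add algebraically: V = Σ kqᵢ/rᵢ.
The distance from each vertex to the centroid is a/√3 = 0.687 m.
V = k[(8.81×10⁻⁹)/(0.687) + (-3.28×10⁻⁹)/(0.687) + (-3.65×10⁻⁹)/(0.687)] = 24.6 V.

24.6 V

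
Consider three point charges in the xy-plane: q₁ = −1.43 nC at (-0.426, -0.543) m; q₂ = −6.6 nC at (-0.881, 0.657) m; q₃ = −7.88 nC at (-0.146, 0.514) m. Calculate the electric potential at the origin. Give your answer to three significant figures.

-205 V

The total potential is the scalar sum of each charge's contribution, V = Σ kqᵢ/rᵢ.
Distances from the field point to each charge: r₁ = 0.690 m, r₂ = 1.10 m, r₃ = 0.534 m.
V = k[(-1.43×10⁻⁹)/(0.690) + (-6.60×10⁻⁹)/(1.10) + (-7.88×10⁻⁹)/(0.534)] = -205 V.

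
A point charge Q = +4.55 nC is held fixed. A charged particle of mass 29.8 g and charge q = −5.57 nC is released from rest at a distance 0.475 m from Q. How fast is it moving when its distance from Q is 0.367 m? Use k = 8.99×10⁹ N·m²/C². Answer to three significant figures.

Only the electrostatic force acts, so mechanical energy is conserved: ½mv² = U₁ − U₂ = kQq(1/r₁ − 1/r₂).
U₁ − U₂ = (8.99×10⁹ N·m²/C²)(4.55×10⁻⁹ C)(-5.57×10⁻⁹ C)(1/0.475 − 1/0.367) = 1.41×10⁻⁷ J.
v = √(2·1.41×10⁻⁷/0.0298) = 3.08×10⁻³ m/s.

3.08×10⁻³ m/s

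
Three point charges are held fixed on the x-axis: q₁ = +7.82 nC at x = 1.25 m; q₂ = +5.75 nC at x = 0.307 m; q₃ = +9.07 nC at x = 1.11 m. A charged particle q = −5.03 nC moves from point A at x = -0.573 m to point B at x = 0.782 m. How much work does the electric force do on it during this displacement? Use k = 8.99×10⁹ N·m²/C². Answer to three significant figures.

1.82×10⁻⁶ J

The work done by the electric force is W_field = −ΔU = −q(V_B − V_A) = q(V_A − V_B).
At A: distances to the source charges are 1.82 m, 0.880 m, 1.68 m; V_A = Σ kqᵢ/rᵢ = 146 V.
At B: distances to the source charges are 0.468 m, 0.475 m, 0.328 m; V_B = Σ kqᵢ/rᵢ = 508 V.
ΔV = V_B − V_A = 362 V.
W_field = −qΔV = −(-5.03×10⁻⁹ C)(362 V) = 1.82×10⁻⁶ J.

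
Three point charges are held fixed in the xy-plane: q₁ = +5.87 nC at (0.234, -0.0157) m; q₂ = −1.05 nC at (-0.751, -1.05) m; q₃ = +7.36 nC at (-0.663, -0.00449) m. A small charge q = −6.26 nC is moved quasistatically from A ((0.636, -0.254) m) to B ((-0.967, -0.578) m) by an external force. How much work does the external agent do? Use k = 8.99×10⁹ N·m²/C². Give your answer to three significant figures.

2.10×10⁻⁷ J

For quasistatic motion the external work equals the change in potential energy: W_ext = qΔV = q(V_B − V_A).
At A: distances to the source charges are 0.467 m, 1.60 m, 1.32 m; V_A = Σ kqᵢ/rᵢ = 157 V.
At B: distances to the source charges are 1.33 m, 0.519 m, 0.649 m; V_B = Σ kqᵢ/rᵢ = 124 V.
ΔV = V_B − V_A = -33.5 V.
W_ext = qΔV = (-6.26×10⁻⁹ C)(-33.5 V) = 2.10×10⁻⁷ J.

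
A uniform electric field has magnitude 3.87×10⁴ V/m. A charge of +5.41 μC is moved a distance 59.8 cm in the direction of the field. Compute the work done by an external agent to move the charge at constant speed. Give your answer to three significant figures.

The potential change for a displacement 59.8 cm in the direction of the field is ΔV = −Ed = -2.31×10⁴ V.
W_ext = qΔV = -0.125 J.

-0.125 J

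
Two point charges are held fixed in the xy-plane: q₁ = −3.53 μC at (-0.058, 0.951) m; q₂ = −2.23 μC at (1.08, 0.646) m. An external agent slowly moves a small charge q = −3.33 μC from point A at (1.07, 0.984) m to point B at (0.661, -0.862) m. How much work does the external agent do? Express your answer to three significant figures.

For quasistatic motion the external work equals the change in potential energy: W_ext = qΔV = q(V_B − V_A).
At A: distances to the source charges are 1.13 m, 0.338 m; V_A = Σ kqᵢ/rᵢ = -8.74×10⁴ V.
At B: distances to the source charges are 1.95 m, 1.57 m; V_B = Σ kqᵢ/rᵢ = -2.91×10⁴ V.
ΔV = V_B − V_A = 5.83×10⁴ V.
W_ext = qΔV = (-3.33×10⁻⁶ C)(5.83×10⁴ V) = -0.194 J.

-0.194 J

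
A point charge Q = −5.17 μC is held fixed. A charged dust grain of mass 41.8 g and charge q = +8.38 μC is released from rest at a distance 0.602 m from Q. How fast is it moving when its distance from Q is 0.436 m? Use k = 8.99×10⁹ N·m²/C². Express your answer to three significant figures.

3.43 m/s

Only the electrostatic force acts, so mechanical energy is conserved: ½mv² = U₁ − U₂ = kQq(1/r₁ − 1/r₂).
U₁ − U₂ = (8.99×10⁹ N·m²/C²)(-5.17×10⁻⁶ C)(8.38×10⁻⁶ C)(1/0.602 − 1/0.436) = 0.246 J.
v = √(2·0.246/0.0418) = 3.43 m/s.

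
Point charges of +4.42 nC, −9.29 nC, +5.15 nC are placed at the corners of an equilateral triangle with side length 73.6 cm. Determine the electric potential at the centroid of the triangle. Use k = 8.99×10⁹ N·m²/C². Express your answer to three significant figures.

5.92 V

The total potential is the scalar sum of each charge's contribution, V = Σ kqᵢ/rᵢ.
The distance from each vertex to the centroid is a/√3 = 0.425 m.
V = k[(4.42×10⁻⁹)/(0.425) + (-9.29×10⁻⁹)/(0.425) + (5.15×10⁻⁹)/(0.425)] = 5.92 V.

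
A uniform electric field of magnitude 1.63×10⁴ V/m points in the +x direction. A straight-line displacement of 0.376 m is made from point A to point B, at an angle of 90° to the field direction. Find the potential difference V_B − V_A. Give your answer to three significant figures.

Only the component of displacement along E changes the potential: ΔV = −E·d·cosθ.
ΔV = −(1.63×10⁴ V/m)(0.376 m)cos90° = 0 V.

0 V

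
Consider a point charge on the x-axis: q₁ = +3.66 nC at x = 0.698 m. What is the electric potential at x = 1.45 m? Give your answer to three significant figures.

Electric potential is a scalar, so the contributions from each charge add algebraically: V = Σ kqᵢ/rᵢ.
V = k[(3.66×10⁻⁹)/(0.752)] = 43.8 V.

43.8 V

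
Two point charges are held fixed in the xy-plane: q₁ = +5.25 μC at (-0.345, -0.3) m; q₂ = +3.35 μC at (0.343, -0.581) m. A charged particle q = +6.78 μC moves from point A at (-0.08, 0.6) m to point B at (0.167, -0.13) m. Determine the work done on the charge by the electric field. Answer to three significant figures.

The work done by the electric force is W_field = −ΔU = −q(V_B − V_A) = q(V_A − V_B).
At A: distances to the source charges are 0.938 m, 1.25 m; V_A = Σ kqᵢ/rᵢ = 7.43×10⁴ V.
At B: distances to the source charges are 0.539 m, 0.484 m; V_B = Σ kqᵢ/rᵢ = 1.50×10⁵ V.
ΔV = V_B − V_A = 7.54×10⁴ V.
W_field = −qΔV = −(6.78×10⁻⁶ C)(7.54×10⁴ V) = -0.511 J.

-0.511 J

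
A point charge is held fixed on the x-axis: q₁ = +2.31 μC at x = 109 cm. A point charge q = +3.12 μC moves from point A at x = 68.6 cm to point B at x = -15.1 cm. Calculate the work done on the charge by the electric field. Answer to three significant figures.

The work done by the electric force is W_field = −ΔU = −q(V_B − V_A) = q(V_A − V_B).
At A: distance to the source charge is 0.404 m; V_A = kq₁/r = 5.14×10⁴ V.
At B: distance to the source charge is 1.24 m; V_B = kq₁/r = 1.67×10⁴ V.
ΔV = V_B − V_A = -3.47×10⁴ V.
W_field = −qΔV = −(3.12×10⁻⁶ C)(-3.47×10⁴ V) = 0.108 J.

0.108 J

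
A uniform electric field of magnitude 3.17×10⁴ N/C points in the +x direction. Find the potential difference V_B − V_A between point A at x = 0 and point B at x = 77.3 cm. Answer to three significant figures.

In a uniform field, potential decreases in the direction of E: V_B − V_A = −E·Δx.
V_B − V_A = −(3.17×10⁴ V/m)(0.773 m) = -2.45×10⁴ V.

-2.45×10⁴ V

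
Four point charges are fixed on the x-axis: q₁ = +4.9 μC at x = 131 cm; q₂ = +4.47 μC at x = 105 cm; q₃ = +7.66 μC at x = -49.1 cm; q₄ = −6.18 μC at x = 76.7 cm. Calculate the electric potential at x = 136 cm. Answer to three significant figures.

9.54×10⁵ V

The total potential is the scalar sum of each charge's contribution, V = Σ kqᵢ/rᵢ.
Distances from the field point to each charge: r₁ = 0.0500 m, r₂ = 0.310 m, r₃ = 1.85 m, r₄ = 0.593 m.
V = k[(4.90×10⁻⁶)/(0.0500) + (4.47×10⁻⁶)/(0.310) + (7.66×10⁻⁶)/(1.85) + (-6.18×10⁻⁶)/(0.593)] = 9.54×10⁵ V.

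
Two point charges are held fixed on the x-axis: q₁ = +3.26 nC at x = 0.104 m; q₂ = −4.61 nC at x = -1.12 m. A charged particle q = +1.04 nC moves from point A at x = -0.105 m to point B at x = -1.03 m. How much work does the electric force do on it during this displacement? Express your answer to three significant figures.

5.55×10⁻⁷ J

The work done by the electric force is W_field = −ΔU = −q(V_B − V_A) = q(V_A − V_B).
At A: distances to the source charges are 0.209 m, 1.02 m; V_A = Σ kqᵢ/rᵢ = 99.4 V.
At B: distances to the source charges are 1.13 m, 0.0900 m; V_B = Σ kqᵢ/rᵢ = -435 V.
ΔV = V_B − V_A = -534 V.
W_field = −qΔV = −(1.04×10⁻⁹ C)(-534 V) = 5.55×10⁻⁷ J.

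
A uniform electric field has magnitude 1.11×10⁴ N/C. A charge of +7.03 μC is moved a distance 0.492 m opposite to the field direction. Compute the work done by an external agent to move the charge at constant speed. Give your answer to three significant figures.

0.0384 J

The potential change for a displacement 0.492 m opposite to the field direction is ΔV = +Ed = 5460 V.
W_ext = qΔV = 0.0384 J.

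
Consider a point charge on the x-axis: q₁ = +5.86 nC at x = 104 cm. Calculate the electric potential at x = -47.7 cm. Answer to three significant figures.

Electric potential is a scalar, so the contributions from each charge add algebraically: V = Σ kqᵢ/rᵢ.
V = k[(5.86×10⁻⁹)/(1.52)] = 34.7 V.

34.7 V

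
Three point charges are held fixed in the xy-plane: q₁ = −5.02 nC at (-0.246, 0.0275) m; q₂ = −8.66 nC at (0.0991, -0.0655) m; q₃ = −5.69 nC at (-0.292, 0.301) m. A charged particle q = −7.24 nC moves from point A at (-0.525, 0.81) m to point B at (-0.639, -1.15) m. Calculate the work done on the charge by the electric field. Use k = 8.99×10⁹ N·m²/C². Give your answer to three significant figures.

6.38×10⁻⁷ J

The work done by the electric force is W_field = −ΔU = −q(V_B − V_A) = q(V_A − V_B).
At A: distances to the source charges are 0.831 m, 1.08 m, 0.560 m; V_A = Σ kqᵢ/rᵢ = -218 V.
At B: distances to the source charges are 1.24 m, 1.31 m, 1.49 m; V_B = Σ kqᵢ/rᵢ = -130 V.
ΔV = V_B − V_A = 88.1 V.
W_field = −qΔV = −(-7.24×10⁻⁹ C)(88.1 V) = 6.38×10⁻⁷ J.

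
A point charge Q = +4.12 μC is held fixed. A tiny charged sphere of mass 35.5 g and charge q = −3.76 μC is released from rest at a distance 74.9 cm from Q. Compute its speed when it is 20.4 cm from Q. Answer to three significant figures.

5.29 m/s

Only the electrostatic force acts, so mechanical energy is conserved: ½mv² = U₁ − U₂ = kQq(1/r₁ − 1/r₂).
U₁ − U₂ = (8.99×10⁹ N·m²/C²)(4.12×10⁻⁶ C)(-3.76×10⁻⁶ C)(1/0.749 − 1/0.204) = 0.497 J.
v = √(2·0.497/0.0355) = 5.29 m/s.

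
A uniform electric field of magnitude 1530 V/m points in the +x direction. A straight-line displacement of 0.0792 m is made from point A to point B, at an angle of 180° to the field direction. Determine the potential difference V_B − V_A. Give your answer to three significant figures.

Only the component of displacement along E changes the potential: ΔV = −E·d·cosθ.
ΔV = −(1530 V/m)(0.0792 m)cos180° = 121 V.

121 V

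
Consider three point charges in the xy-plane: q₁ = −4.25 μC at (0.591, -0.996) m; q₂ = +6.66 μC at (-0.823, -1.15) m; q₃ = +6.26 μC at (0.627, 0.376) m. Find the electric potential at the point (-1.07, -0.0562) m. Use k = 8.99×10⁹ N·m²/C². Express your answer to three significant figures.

Electric potential is a scalar, so the contributions from each charge add algebraically: V = Σ kqᵢ/rᵢ.
Distances from the field point to each charge: r₁ = 1.91 m, r₂ = 1.12 m, r₃ = 1.75 m.
V = k[(-4.25×10⁻⁶)/(1.91) + (6.66×10⁻⁶)/(1.12) + (6.26×10⁻⁶)/(1.75)] = 6.55×10⁴ V.

6.55×10⁴ V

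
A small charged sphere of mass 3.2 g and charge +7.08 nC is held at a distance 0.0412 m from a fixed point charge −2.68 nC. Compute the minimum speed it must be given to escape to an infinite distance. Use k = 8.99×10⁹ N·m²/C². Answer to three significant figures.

To just escape, total mechanical energy must reach zero at infinity: ½mv²_min + U = 0, so ½mv²_min = −U = |kQq|/r.
|U| = |kQq|/r = (8.99×10⁹ N·m²/C²)(2.68×10⁻⁹)(7.08×10⁻⁹)/(0.0412) = 4.14×10⁻⁶ J.
v_min = √(2|U|/m) = √(2·4.14×10⁻⁶/3.20×10⁻³) = 0.0509 m/s.

0.0509 m/s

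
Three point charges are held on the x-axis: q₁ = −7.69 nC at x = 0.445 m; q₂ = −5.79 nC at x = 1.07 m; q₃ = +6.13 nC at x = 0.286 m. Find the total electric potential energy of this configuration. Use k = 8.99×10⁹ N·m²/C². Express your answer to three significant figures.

The work to assemble the configuration equals its total potential energy, U = Σ kqᵢqⱼ/rᵢⱼ over all pairs.
Pair separations: r₁₂ = 0.625 m, r₁₃ = 0.159 m, r₂₃ = 0.784 m.
U = (6.40×10⁻⁷) + (-2.67×10⁻⁶) + (-4.07×10⁻⁷) = -2.43×10⁻⁶ J.

-2.43×10⁻⁶ J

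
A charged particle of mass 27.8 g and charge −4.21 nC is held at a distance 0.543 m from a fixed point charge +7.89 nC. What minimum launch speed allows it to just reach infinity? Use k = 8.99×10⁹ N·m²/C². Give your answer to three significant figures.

6.29×10⁻³ m/s

To just escape, total mechanical energy must reach zero at infinity: ½mv²_min + U = 0, so ½mv²_min = −U = |kQq|/r.
|U| = |kQq|/r = (8.99×10⁹ N·m²/C²)(7.89×10⁻⁹)(4.21×10⁻⁹)/(0.543) = 5.50×10⁻⁷ J.
v_min = √(2|U|/m) = √(2·5.50×10⁻⁷/0.0278) = 6.29×10⁻³ m/s.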